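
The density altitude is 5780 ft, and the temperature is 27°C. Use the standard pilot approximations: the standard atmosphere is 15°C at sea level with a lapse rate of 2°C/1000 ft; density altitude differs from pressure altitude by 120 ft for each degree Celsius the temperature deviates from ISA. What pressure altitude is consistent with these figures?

DA = PA + 120 × (OAT − (15 − 2·PA/1000)) = PA + 120·OAT − 1800 + 0.24·PA = 1.24·PA + 120·OAT − 1800.
So 1.24·PA = 5780 − 120 × 27 + 1800 = 4340.
PA = 4340 / 1.24 = 3500 ft.

3500 ft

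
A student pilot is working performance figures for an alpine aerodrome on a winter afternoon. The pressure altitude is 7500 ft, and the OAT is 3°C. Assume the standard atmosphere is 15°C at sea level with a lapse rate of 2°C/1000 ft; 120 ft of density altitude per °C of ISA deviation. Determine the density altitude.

ISA temperature at 7500 ft = 15 − 2 × (7500/1000) = 0°C.
ISA deviation = 3 − 0 = +3°C.
Density altitude = 7500 + 120 × (3) = 7500 + (+360) = 7860 ft.

7860 ft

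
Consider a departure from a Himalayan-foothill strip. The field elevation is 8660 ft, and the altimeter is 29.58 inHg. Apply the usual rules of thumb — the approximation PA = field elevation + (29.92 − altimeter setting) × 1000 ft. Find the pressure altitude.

9000 ft

Pressure correction = (29.92 − 29.58) × 1000 = +340 ft.
Pressure altitude = 8660 + (+340) = 9000 ft.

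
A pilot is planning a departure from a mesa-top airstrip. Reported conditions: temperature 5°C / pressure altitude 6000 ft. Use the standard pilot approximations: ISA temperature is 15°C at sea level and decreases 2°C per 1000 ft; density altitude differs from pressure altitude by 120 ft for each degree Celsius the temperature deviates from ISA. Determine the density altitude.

ISA temperature at 6000 ft = 15 − 2 × (6000/1000) = 3°C.
ISA deviation = 5 − 3 = +2°C.
Density altitude = 6000 + 120 × (2) = 6000 + (+240) = 6240 ft.

6240 ft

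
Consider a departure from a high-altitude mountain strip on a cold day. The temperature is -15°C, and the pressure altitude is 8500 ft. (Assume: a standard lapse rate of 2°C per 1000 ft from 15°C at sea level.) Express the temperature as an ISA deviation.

ISA-13°C

ISA temperature at 8500 ft = 15 − 2 × (8500/1000) = -2°C.
Deviation = OAT − ISA = -15 − (-2) = -13°C.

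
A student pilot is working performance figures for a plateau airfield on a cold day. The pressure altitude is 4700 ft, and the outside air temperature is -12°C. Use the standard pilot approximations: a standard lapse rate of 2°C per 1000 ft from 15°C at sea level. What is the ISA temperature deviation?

ISA-17.6°C

ISA temperature at 4700 ft = 15 − 2 × (4700/1000) = 5.6°C.
Deviation = OAT − ISA = -12 − 5.6 = -17.6°C.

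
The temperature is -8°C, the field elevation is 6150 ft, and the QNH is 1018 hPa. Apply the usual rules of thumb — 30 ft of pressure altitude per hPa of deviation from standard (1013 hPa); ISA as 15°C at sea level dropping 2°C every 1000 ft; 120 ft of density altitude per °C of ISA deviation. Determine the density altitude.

4680 ft

Pressure altitude = 6150 + (1013 − 1018) × 30 = 6150 + (-150) = 6000 ft.
ISA temperature at 6000 ft = 15 − 2 × (6000/1000) = 3°C.
ISA deviation = -8 − 3 = -11°C.
Density altitude = 6000 + 120 × (-11) = 4680 ft.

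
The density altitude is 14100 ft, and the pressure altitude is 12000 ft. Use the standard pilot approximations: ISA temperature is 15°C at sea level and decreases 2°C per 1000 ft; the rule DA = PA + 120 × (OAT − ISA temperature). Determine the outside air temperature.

Density altitude − pressure altitude = 14100 − 12000 = +2100 ft.
At 120 ft/°C that is an ISA deviation of 2100/120 = +17.5°C.
ISA temperature at 12000 ft = 15 − 2 × (12000/1000) = -9°C.
OAT = ISA + deviation = -9 + (+17.5) = 8.5°C.

8.5°C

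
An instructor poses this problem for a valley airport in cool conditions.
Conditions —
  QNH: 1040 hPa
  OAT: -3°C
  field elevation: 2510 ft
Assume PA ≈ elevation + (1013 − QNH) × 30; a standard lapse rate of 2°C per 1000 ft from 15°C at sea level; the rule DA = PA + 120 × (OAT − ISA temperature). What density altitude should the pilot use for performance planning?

-52 ft

Pressure altitude = 2510 + (1013 − 1040) × 30 = 2510 + (-810) = 1700 ft.
ISA temperature at 1700 ft = 15 − 2 × (1700/1000) = 11.6°C.
ISA deviation = -3 − 11.6 = -14.6°C.
Density altitude = 1700 + 120 × (-14.6) = -52 ft.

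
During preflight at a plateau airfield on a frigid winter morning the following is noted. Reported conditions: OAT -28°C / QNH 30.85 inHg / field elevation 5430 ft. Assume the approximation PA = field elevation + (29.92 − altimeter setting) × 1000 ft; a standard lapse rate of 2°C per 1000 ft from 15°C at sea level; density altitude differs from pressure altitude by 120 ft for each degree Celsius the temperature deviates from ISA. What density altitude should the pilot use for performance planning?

Pressure altitude = 5430 + (29.92 − 30.85) × 1000 = 5430 + (-930) = 4500 ft.
ISA temperature at 4500 ft = 15 − 2 × (4500/1000) = 6°C.
ISA deviation = -28 − 6 = -34°C.
Density altitude = 4500 + 120 × (-34) = 420 ft.

420 ft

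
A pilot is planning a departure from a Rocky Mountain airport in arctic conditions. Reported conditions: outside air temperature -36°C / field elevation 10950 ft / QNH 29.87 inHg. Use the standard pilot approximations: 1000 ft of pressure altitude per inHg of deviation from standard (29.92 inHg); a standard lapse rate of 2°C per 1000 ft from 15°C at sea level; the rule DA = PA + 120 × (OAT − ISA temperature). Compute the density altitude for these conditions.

Pressure altitude = 10950 + (29.92 − 29.87) × 1000 = 10950 + (+50) = 11000 ft.
ISA temperature at 11000 ft = 15 − 2 × (11000/1000) = -7°C.
ISA deviation = -36 − (-7) = -29°C.
Density altitude = 11000 + 120 × (-29) = 7520 ft.

7520 ft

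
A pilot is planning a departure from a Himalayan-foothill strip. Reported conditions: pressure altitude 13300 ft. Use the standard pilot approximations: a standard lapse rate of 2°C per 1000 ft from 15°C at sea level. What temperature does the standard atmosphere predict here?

-11.6°C

ISA temperature = 15 − 2 × (13300/1000) = 15 − 26.6 = -11.6°C.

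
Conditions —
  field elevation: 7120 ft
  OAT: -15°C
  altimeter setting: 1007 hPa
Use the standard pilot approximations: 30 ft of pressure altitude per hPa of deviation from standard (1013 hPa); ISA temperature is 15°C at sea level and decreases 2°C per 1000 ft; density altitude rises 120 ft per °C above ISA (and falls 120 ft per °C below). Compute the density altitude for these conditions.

5452 ft

Pressure altitude = 7120 + (1013 − 1007) × 30 = 7120 + (+180) = 7300 ft.
ISA temperature at 7300 ft = 15 − 2 × (7300/1000) = 0.4°C.
ISA deviation = -15 − 0.4 = -15.4°C.
Density altitude = 7300 + 120 × (-15.4) = 5452 ft.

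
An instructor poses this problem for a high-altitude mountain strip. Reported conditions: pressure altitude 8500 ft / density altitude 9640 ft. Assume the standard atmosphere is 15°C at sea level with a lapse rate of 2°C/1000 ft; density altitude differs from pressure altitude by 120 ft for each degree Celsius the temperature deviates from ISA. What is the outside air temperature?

Density altitude − pressure altitude = 9640 − 8500 = +1140 ft.
At 120 ft/°C that is an ISA deviation of 1140/120 = +9.5°C.
ISA temperature at 8500 ft = 15 − 2 × (8500/1000) = -2°C.
OAT = ISA + deviation = -2 + (+9.5) = 7.5°C.

7.5°C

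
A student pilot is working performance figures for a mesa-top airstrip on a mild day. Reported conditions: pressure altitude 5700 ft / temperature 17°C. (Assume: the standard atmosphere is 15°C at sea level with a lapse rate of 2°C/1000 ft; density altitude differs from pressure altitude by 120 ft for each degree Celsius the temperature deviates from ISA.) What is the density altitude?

7308 ft

ISA temperature at 5700 ft = 15 − 2 × (5700/1000) = 3.6°C.
ISA deviation = 17 − 3.6 = +13.4°C.
Density altitude = 5700 + 120 × (13.4) = 5700 + (+1608) = 7308 ft.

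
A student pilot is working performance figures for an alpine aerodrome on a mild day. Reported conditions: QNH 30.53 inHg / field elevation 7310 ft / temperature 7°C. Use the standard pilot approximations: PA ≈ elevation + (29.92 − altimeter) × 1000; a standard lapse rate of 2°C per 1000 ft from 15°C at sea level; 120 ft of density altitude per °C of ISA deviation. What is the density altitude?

Pressure altitude = 7310 + (29.92 − 30.53) × 1000 = 7310 + (-610) = 6700 ft.
ISA temperature at 6700 ft = 15 − 2 × (6700/1000) = 1.6°C.
ISA deviation = 7 − 1.6 = +5.4°C.
Density altitude = 6700 + 120 × (5.4) = 7348 ft.

7348 ft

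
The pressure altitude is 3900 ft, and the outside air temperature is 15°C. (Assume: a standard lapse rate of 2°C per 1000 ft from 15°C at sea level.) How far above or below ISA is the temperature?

ISA+7.8°C

ISA temperature at 3900 ft = 15 − 2 × (3900/1000) = 7.2°C.
Deviation = OAT − ISA = 15 − 7.2 = +7.8°C.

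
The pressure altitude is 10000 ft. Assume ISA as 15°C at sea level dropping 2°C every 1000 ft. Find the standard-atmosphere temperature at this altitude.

ISA temperature = 15 − 2 × (10000/1000) = 15 − 20 = -5°C.

-5°C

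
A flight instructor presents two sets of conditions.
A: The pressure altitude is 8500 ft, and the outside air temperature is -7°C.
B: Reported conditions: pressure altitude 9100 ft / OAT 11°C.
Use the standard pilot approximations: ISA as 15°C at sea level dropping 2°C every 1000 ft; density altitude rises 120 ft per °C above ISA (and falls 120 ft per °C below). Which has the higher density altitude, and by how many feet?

B by 2904 ft

A: ISA temp = -2°C, deviation -5°C, DA = 8500 + 120 × (-5) = 7900 ft.
B: ISA temp = -3.2°C, deviation +14.2°C, DA = 9100 + 120 × 14.2 = 10804 ft.
B is higher by 10804 − 7900 = 2904 ft.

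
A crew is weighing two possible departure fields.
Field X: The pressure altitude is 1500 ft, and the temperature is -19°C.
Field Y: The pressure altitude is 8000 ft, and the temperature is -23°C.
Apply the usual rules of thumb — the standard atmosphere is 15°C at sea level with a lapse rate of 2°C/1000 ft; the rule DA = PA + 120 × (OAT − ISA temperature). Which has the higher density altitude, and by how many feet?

Field X: ISA temp = 12°C, deviation -31°C, DA = 1500 + 120 × (-31) = -2220 ft.
Field Y: ISA temp = -1°C, deviation -22°C, DA = 8000 + 120 × (-22) = 5360 ft.
Field Y is higher by 5360 − (-2220) = 7580 ft.

Field Y by 7580 ft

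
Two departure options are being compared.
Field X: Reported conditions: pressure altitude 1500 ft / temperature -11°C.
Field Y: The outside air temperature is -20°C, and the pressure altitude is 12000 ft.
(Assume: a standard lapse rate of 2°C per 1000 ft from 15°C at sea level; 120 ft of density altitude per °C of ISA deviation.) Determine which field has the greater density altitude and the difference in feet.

Field X: ISA temp = 12°C, deviation -23°C, DA = 1500 + 120 × (-23) = -1260 ft.
Field Y: ISA temp = -9°C, deviation -11°C, DA = 12000 + 120 × (-11) = 10680 ft.
Field Y is higher by 10680 − (-1260) = 11940 ft.

Field Y by 11940 ft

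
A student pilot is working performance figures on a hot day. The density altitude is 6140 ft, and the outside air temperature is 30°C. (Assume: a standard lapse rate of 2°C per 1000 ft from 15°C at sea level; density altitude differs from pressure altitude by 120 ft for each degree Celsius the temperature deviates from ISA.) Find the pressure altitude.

3500 ft

DA = PA + 120 × (OAT − (15 − 2·PA/1000)) = PA + 120·OAT − 1800 + 0.24·PA = 1.24·PA + 120·OAT − 1800.
So 1.24·PA = 6140 − 120 × 30 + 1800 = 4340.
PA = 4340 / 1.24 = 3500 ft.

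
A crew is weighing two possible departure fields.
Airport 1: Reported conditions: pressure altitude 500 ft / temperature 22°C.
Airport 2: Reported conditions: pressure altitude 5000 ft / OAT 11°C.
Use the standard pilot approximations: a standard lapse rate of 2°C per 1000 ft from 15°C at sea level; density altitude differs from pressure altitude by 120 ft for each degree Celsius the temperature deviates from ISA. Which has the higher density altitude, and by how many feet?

Airport 2 by 4260 ft

Airport 1: ISA temp = 14°C, deviation +8°C, DA = 500 + 120 × 8 = 1460 ft.
Airport 2: ISA temp = 5°C, deviation +6°C, DA = 5000 + 120 × 6 = 5720 ft.
Airport 2 is higher by 5720 − 1460 = 4260 ft.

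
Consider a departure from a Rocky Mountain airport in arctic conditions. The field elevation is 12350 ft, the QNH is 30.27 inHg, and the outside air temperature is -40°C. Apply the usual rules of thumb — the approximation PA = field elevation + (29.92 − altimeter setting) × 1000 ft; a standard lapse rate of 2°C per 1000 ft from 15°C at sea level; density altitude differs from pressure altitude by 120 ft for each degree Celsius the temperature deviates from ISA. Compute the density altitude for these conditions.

Pressure altitude = 12350 + (29.92 − 30.27) × 1000 = 12350 + (-350) = 12000 ft.
ISA temperature at 12000 ft = 15 − 2 × (12000/1000) = -9°C.
ISA deviation = -40 − (-9) = -31°C.
Density altitude = 12000 + 120 × (-31) = 8280 ft.

8280 ft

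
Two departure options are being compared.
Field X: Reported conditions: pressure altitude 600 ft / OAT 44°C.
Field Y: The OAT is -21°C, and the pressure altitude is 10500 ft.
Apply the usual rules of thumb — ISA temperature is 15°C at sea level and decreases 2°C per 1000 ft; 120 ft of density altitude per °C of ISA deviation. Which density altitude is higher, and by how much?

Field Y by 4476 ft

Field X: ISA temp = 13.8°C, deviation +30.2°C, DA = 600 + 120 × 30.2 = 4224 ft.
Field Y: ISA temp = -6°C, deviation -15°C, DA = 10500 + 120 × (-15) = 8700 ft.
Field Y is higher by 8700 − 4224 = 4476 ft.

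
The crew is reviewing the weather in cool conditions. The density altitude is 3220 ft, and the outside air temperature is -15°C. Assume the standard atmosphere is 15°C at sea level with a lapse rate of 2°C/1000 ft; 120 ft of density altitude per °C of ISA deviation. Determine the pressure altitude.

5500 ft

DA = PA + 120 × (OAT − (15 − 2·PA/1000)) = PA + 120·OAT − 1800 + 0.24·PA = 1.24·PA + 120·OAT − 1800.
So 1.24·PA = 3220 − 120 × (-15) + 1800 = 6820.
PA = 6820 / 1.24 = 5500 ft.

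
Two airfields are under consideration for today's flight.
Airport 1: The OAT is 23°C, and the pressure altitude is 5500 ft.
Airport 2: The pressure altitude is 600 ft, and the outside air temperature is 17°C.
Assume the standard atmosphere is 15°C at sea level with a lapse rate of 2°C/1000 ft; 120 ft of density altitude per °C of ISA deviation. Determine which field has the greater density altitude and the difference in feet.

Airport 1: ISA temp = 4°C, deviation +19°C, DA = 5500 + 120 × 19 = 7780 ft.
Airport 2: ISA temp = 13.8°C, deviation +3.2°C, DA = 600 + 120 × 3.2 = 984 ft.
Airport 1 is higher by 7780 − 984 = 6796 ft.

Airport 1 by 6796 ft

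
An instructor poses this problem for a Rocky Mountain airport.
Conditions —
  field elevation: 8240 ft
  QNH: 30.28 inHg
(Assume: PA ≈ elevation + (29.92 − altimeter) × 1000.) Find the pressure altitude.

Pressure correction = (29.92 − 30.28) × 1000 = -360 ft.
Pressure altitude = 8240 + (-360) = 7880 ft.

7880 ft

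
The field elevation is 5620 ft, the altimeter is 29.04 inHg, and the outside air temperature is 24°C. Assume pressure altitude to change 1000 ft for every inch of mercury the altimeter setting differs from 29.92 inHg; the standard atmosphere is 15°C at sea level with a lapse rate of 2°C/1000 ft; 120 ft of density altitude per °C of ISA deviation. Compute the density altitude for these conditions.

Pressure altitude = 5620 + (29.92 − 29.04) × 1000 = 5620 + (+880) = 6500 ft.
ISA temperature at 6500 ft = 15 − 2 × (6500/1000) = 2°C.
ISA deviation = 24 − 2 = +22°C.
Density altitude = 6500 + 120 × (22) = 9140 ft.

9140 ft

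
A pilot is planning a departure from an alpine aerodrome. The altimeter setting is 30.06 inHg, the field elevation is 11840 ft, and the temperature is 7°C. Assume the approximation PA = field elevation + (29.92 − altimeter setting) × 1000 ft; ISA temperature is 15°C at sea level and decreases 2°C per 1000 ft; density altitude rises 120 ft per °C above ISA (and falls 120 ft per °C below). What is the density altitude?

13548 ft

Pressure altitude = 11840 + (29.92 − 30.06) × 1000 = 11840 + (-140) = 11700 ft.
ISA temperature at 11700 ft = 15 − 2 × (11700/1000) = -8.4°C.
ISA deviation = 7 − (-8.4) = +15.4°C.
Density altitude = 11700 + 120 × (15.4) = 13548 ft.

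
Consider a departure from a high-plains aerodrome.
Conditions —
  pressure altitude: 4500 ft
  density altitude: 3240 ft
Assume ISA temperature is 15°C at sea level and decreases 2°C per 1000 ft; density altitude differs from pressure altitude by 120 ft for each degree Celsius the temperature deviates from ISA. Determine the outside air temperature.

Density altitude − pressure altitude = 3240 − 4500 = -1260 ft.
At 120 ft/°C that is an ISA deviation of -1260/120 = -10.5°C.
ISA temperature at 4500 ft = 15 − 2 × (4500/1000) = 6°C.
OAT = ISA + deviation = 6 + (-10.5) = -4.5°C.

-4.5°C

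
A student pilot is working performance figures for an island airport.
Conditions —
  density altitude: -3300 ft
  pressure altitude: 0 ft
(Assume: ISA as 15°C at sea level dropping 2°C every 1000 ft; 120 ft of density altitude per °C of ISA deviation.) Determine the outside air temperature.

Density altitude − pressure altitude = -3300 − 0 = -3300 ft.
At 120 ft/°C that is an ISA deviation of -3300/120 = -27.5°C.
ISA temperature at 0 ft = 15 − 2 × (0/1000) = 15°C.
OAT = ISA + deviation = 15 + (-27.5) = -12.5°C.

-12.5°C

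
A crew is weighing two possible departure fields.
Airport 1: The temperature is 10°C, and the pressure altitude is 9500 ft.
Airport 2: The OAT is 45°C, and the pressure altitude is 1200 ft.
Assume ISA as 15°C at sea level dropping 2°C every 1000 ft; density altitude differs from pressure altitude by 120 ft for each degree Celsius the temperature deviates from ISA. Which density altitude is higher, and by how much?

Airport 1: ISA temp = -4°C, deviation +14°C, DA = 9500 + 120 × 14 = 11180 ft.
Airport 2: ISA temp = 12.6°C, deviation +32.4°C, DA = 1200 + 120 × 32.4 = 5088 ft.
Airport 1 is higher by 11180 − 5088 = 6092 ft.

Airport 1 by 6092 ft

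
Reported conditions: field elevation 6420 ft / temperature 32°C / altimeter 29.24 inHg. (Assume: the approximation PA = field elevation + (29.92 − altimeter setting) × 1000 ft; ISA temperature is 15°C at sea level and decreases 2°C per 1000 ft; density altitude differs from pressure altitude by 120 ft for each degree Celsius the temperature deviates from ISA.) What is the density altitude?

Pressure altitude = 6420 + (29.92 − 29.24) × 1000 = 6420 + (+680) = 7100 ft.
ISA temperature at 7100 ft = 15 − 2 × (7100/1000) = 0.8°C.
ISA deviation = 32 − 0.8 = +31.2°C.
Density altitude = 7100 + 120 × (31.2) = 10844 ft.

10844 ft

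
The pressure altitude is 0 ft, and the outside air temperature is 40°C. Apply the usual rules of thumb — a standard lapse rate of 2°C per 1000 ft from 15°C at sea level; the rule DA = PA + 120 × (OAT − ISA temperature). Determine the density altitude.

ISA temperature at 0 ft = 15 − 2 × (0/1000) = 15°C.
ISA deviation = 40 − 15 = +25°C.
Density altitude = 0 + 120 × (25) = 0 + (+3000) = 3000 ft.

3000 ft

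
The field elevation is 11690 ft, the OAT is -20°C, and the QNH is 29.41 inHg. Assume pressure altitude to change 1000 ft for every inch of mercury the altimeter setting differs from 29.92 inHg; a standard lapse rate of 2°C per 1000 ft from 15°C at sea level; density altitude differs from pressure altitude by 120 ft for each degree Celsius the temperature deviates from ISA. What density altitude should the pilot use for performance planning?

10928 ft

Pressure altitude = 11690 + (29.92 − 29.41) × 1000 = 11690 + (+510) = 12200 ft.
ISA temperature at 12200 ft = 15 − 2 × (12200/1000) = -9.4°C.
ISA deviation = -20 − (-9.4) = -10.6°C.
Density altitude = 12200 + 120 × (-10.6) = 10928 ft.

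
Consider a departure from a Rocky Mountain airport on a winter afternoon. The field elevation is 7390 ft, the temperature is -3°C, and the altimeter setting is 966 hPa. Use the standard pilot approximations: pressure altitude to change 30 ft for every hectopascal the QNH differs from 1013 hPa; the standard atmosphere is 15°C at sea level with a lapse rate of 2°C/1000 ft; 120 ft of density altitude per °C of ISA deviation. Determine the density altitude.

8752 ft

Pressure altitude = 7390 + (1013 − 966) × 30 = 7390 + (+1410) = 8800 ft.
ISA temperature at 8800 ft = 15 − 2 × (8800/1000) = -2.6°C.
ISA deviation = -3 − (-2.6) = -0.4°C.
Density altitude = 8800 + 120 × (-0.4) = 8752 ft.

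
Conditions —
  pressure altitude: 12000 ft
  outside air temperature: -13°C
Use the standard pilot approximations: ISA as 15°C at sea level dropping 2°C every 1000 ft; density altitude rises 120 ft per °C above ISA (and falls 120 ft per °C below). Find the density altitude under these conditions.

ISA temperature at 12000 ft = 15 − 2 × (12000/1000) = -9°C.
ISA deviation = -13 − (-9) = -4°C.
Density altitude = 12000 + 120 × (-4) = 12000 + (-480) = 11520 ft.

11520 ft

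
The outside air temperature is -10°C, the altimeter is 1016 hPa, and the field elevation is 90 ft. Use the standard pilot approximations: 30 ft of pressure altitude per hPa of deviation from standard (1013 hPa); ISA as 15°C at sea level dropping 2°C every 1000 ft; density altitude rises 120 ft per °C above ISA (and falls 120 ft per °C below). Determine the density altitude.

-3000 ft

Pressure altitude = 90 + (1013 − 1016) × 30 = 90 + (-90) = 0 ft.
ISA temperature at 0 ft = 15 − 2 × (0/1000) = 15°C.
ISA deviation = -10 − 15 = -25°C.
Density altitude = 0 + 120 × (-25) = -3000 ft.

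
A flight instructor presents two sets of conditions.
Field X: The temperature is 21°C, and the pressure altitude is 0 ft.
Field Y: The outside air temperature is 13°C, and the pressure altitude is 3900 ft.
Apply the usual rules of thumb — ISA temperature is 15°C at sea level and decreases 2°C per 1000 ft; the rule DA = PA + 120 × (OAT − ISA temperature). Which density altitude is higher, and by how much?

Field X: ISA temp = 15°C, deviation +6°C, DA = 0 + 120 × 6 = 720 ft.
Field Y: ISA temp = 7.2°C, deviation +5.8°C, DA = 3900 + 120 × 5.8 = 4596 ft.
Field Y is higher by 4596 − 720 = 3876 ft.

Field Y by 3876 ft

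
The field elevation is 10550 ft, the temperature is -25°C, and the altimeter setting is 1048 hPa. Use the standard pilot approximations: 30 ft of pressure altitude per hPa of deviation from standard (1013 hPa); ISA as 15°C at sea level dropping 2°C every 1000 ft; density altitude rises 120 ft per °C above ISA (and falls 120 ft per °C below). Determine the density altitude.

Pressure altitude = 10550 + (1013 − 1048) × 30 = 10550 + (-1050) = 9500 ft.
ISA temperature at 9500 ft = 15 − 2 × (9500/1000) = -4°C.
ISA deviation = -25 − (-4) = -21°C.
Density altitude = 9500 + 120 × (-21) = 6980 ft.

6980 ft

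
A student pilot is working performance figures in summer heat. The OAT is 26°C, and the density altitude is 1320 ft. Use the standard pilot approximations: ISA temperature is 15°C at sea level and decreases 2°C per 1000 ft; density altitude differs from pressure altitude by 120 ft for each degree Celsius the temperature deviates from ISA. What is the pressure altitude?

DA = PA + 120 × (OAT − (15 − 2·PA/1000)) = PA + 120·OAT − 1800 + 0.24·PA = 1.24·PA + 120·OAT − 1800.
So 1.24·PA = 1320 − 120 × 26 + 1800 = 0.
PA = 0 / 1.24 = 0 ft.

0 ft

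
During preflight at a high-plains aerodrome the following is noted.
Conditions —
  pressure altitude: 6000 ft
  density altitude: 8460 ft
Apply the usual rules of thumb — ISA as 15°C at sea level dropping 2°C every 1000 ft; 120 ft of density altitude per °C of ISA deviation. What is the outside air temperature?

Density altitude − pressure altitude = 8460 − 6000 = +2460 ft.
At 120 ft/°C that is an ISA deviation of 2460/120 = +20.5°C.
ISA temperature at 6000 ft = 15 − 2 × (6000/1000) = 3°C.
OAT = ISA + deviation = 3 + (+20.5) = 23.5°C.

23.5°C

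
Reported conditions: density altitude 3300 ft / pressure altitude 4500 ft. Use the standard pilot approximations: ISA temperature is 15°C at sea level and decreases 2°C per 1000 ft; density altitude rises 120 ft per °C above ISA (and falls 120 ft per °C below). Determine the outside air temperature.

-4°C

Density altitude − pressure altitude = 3300 − 4500 = -1200 ft.
At 120 ft/°C that is an ISA deviation of -1200/120 = -10°C.
ISA temperature at 4500 ft = 15 − 2 × (4500/1000) = 6°C.
OAT = ISA + deviation = 6 + (-10) = -4°C.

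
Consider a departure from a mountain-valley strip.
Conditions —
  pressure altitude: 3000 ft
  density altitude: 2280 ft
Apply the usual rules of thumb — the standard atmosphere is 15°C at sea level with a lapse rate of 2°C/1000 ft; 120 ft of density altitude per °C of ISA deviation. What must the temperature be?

Density altitude − pressure altitude = 2280 − 3000 = -720 ft.
At 120 ft/°C that is an ISA deviation of -720/120 = -6°C.
ISA temperature at 3000 ft = 15 − 2 × (3000/1000) = 9°C.
OAT = ISA + deviation = 9 + (-6) = 3°C.

3°C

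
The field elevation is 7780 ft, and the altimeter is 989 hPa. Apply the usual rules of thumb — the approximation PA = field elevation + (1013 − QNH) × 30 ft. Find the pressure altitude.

Pressure correction = (1013 − 989) × 30 = +720 ft.
Pressure altitude = 7780 + (+720) = 8500 ft.

8500 ft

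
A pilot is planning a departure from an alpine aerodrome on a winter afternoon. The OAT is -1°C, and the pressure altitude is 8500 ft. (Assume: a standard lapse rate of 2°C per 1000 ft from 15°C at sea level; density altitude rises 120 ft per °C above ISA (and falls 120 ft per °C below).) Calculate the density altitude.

ISA temperature at 8500 ft = 15 − 2 × (8500/1000) = -2°C.
ISA deviation = -1 − (-2) = +1°C.
Density altitude = 8500 + 120 × (1) = 8500 + (+120) = 8620 ft.

8620 ft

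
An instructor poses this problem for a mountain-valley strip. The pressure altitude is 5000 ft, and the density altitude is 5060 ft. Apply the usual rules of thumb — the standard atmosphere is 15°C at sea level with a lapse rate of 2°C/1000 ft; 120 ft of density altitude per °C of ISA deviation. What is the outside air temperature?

5.5°C

Density altitude − pressure altitude = 5060 − 5000 = +60 ft.
At 120 ft/°C that is an ISA deviation of 60/120 = +0.5°C.
ISA temperature at 5000 ft = 15 − 2 × (5000/1000) = 5°C.
OAT = ISA + deviation = 5 + (+0.5) = 5.5°C.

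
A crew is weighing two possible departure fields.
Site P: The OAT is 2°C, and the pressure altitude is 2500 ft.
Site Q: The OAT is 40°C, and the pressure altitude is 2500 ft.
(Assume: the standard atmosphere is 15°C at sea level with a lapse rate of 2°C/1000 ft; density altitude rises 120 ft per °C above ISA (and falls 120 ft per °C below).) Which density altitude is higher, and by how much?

Site Q by 4560 ft

Site P: ISA temp = 10°C, deviation -8°C, DA = 2500 + 120 × (-8) = 1540 ft.
Site Q: ISA temp = 10°C, deviation +30°C, DA = 2500 + 120 × 30 = 6100 ft.
Site Q is higher by 6100 − 1540 = 4560 ft.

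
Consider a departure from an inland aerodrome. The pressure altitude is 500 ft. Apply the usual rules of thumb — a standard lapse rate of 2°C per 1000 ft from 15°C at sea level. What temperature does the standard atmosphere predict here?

14°C

ISA temperature = 15 − 2 × (500/1000) = 15 − 1 = 14°C.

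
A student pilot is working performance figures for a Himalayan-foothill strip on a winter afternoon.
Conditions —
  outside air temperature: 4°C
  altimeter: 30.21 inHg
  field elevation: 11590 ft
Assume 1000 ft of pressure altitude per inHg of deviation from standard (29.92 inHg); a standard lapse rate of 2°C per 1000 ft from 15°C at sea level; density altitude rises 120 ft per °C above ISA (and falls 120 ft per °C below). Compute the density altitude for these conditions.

12692 ft

Pressure altitude = 11590 + (29.92 − 30.21) × 1000 = 11590 + (-290) = 11300 ft.
ISA temperature at 11300 ft = 15 − 2 × (11300/1000) = -7.6°C.
ISA deviation = 4 − (-7.6) = +11.6°C.
Density altitude = 11300 + 120 × (11.6) = 12692 ft.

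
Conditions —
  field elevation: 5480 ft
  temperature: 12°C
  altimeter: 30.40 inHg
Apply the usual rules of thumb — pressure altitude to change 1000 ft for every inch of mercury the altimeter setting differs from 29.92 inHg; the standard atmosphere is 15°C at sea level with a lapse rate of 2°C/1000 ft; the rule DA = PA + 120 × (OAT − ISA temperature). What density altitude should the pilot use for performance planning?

Pressure altitude = 5480 + (29.92 − 30.40) × 1000 = 5480 + (-480) = 5000 ft.
ISA temperature at 5000 ft = 15 − 2 × (5000/1000) = 5°C.
ISA deviation = 12 − 5 = +7°C.
Density altitude = 5000 + 120 × (7) = 5840 ft.

5840 ft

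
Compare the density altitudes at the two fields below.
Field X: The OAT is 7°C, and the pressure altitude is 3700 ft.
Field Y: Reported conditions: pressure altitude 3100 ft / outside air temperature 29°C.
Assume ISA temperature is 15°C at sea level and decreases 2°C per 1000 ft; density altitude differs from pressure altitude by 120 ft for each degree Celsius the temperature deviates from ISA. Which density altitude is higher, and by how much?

Field Y by 1896 ft

Field X: ISA temp = 7.6°C, deviation -0.6°C, DA = 3700 + 120 × (-0.6) = 3628 ft.
Field Y: ISA temp = 8.8°C, deviation +20.2°C, DA = 3100 + 120 × 20.2 = 5524 ft.
Field Y is higher by 5524 − 3628 = 1896 ft.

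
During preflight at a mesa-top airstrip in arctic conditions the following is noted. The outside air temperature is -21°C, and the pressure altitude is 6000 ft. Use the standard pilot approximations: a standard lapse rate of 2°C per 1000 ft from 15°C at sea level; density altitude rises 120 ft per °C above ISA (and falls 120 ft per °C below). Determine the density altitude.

3120 ft

ISA temperature at 6000 ft = 15 − 2 × (6000/1000) = 3°C.
ISA deviation = -21 − 3 = -24°C.
Density altitude = 6000 + 120 × (-24) = 6000 + (-2880) = 3120 ft.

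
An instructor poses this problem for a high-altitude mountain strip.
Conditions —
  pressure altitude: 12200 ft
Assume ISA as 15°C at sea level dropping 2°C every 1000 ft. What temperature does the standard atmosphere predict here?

-9.4°C

ISA temperature = 15 − 2 × (12200/1000) = 15 − 24.4 = -9.4°C.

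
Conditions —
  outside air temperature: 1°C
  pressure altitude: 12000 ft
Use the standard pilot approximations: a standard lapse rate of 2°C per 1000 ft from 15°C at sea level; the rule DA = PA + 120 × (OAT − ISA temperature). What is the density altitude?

13200 ft

ISA temperature at 12000 ft = 15 − 2 × (12000/1000) = -9°C.
ISA deviation = 1 − (-9) = +10°C.
Density altitude = 12000 + 120 × (10) = 12000 + (+1200) = 13200 ft.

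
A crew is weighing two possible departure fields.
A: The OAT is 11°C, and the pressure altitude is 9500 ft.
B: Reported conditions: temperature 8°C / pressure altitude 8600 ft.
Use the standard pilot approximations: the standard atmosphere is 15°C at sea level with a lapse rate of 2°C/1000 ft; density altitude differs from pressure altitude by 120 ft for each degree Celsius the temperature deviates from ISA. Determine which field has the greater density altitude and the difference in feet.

A: ISA temp = -4°C, deviation +15°C, DA = 9500 + 120 × 15 = 11300 ft.
B: ISA temp = -2.2°C, deviation +10.2°C, DA = 8600 + 120 × 10.2 = 9824 ft.
A is higher by 11300 − 9824 = 1476 ft.

A by 1476 ft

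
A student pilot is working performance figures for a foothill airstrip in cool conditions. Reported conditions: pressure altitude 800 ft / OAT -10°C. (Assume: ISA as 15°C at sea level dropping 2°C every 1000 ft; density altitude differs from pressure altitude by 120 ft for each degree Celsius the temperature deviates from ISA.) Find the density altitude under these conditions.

-2008 ft

ISA temperature at 800 ft = 15 − 2 × (800/1000) = 13.4°C.
ISA deviation = -10 − 13.4 = -23.4°C.
Density altitude = 800 + 120 × (-23.4) = 800 + (-2808) = -2008 ft.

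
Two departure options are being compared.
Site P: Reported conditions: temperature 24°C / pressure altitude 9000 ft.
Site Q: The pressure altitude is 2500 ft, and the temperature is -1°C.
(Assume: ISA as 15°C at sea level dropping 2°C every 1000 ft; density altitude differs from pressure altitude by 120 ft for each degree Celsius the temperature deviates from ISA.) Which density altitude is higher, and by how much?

Site P: ISA temp = -3°C, deviation +27°C, DA = 9000 + 120 × 27 = 12240 ft.
Site Q: ISA temp = 10°C, deviation -11°C, DA = 2500 + 120 × (-11) = 1180 ft.
Site P is higher by 12240 − 1180 = 11060 ft.

Site P by 11060 ft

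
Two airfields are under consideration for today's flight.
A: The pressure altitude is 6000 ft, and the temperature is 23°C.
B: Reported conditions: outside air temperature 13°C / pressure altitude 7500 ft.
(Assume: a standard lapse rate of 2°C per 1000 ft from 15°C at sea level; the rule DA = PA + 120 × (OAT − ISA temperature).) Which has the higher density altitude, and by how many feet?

A: ISA temp = 3°C, deviation +20°C, DA = 6000 + 120 × 20 = 8400 ft.
B: ISA temp = 0°C, deviation +13°C, DA = 7500 + 120 × 13 = 9060 ft.
B is higher by 9060 − 8400 = 660 ft.

B by 660 ft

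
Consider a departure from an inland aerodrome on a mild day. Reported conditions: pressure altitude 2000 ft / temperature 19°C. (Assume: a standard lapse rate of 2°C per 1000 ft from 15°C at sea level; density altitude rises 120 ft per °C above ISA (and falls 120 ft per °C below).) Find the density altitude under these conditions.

2960 ft

ISA temperature at 2000 ft = 15 − 2 × (2000/1000) = 11°C.
ISA deviation = 19 − 11 = +8°C.
Density altitude = 2000 + 120 × (8) = 2000 + (+960) = 2960 ft.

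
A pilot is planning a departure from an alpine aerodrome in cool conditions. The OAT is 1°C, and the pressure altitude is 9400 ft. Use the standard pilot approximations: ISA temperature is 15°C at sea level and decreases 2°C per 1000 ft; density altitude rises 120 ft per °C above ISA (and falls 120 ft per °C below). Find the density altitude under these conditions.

9976 ft

ISA temperature at 9400 ft = 15 − 2 × (9400/1000) = -3.8°C.
ISA deviation = 1 − (-3.8) = +4.8°C.
Density altitude = 9400 + 120 × (4.8) = 9400 + (+576) = 9976 ft.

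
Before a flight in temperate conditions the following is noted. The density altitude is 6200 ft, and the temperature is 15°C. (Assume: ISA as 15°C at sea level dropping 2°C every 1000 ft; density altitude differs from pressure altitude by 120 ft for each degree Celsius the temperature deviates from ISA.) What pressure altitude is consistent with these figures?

DA = PA + 120 × (OAT − (15 − 2·PA/1000)) = PA + 120·OAT − 1800 + 0.24·PA = 1.24·PA + 120·OAT − 1800.
So 1.24·PA = 6200 − 120 × 15 + 1800 = 6200.
PA = 6200 / 1.24 = 5000 ft.

5000 ft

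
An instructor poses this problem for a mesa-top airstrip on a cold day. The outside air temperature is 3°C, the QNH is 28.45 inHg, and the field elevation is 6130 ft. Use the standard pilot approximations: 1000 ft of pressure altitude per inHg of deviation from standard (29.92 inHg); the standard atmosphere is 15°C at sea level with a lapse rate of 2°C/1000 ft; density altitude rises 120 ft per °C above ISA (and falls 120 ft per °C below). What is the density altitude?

Pressure altitude = 6130 + (29.92 − 28.45) × 1000 = 6130 + (+1470) = 7600 ft.
ISA temperature at 7600 ft = 15 − 2 × (7600/1000) = -0.2°C.
ISA deviation = 3 − (-0.2) = +3.2°C.
Density altitude = 7600 + 120 × (3.2) = 7984 ft.

7984 ft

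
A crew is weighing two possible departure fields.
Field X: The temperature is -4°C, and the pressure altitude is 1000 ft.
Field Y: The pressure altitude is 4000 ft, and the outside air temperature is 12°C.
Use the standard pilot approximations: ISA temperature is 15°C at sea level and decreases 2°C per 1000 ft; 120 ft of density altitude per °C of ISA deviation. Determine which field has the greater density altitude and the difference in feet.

Field Y by 5640 ft

Field X: ISA temp = 13°C, deviation -17°C, DA = 1000 + 120 × (-17) = -1040 ft.
Field Y: ISA temp = 7°C, deviation +5°C, DA = 4000 + 120 × 5 = 4600 ft.
Field Y is higher by 4600 − (-1040) = 5640 ft.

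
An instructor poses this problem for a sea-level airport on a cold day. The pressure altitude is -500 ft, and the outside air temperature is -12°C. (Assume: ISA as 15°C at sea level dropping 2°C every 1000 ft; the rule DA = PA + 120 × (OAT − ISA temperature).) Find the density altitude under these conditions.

ISA temperature at -500 ft = 15 − 2 × (-500/1000) = 16°C.
ISA deviation = -12 − 16 = -28°C.
Density altitude = -500 + 120 × (-28) = -500 + (-3360) = -3860 ft.

-3860 ft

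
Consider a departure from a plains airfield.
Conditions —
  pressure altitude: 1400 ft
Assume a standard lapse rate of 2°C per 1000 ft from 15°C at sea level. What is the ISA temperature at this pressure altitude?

ISA temperature = 15 − 2 × (1400/1000) = 15 − 2.8 = 12.2°C.

12.2°C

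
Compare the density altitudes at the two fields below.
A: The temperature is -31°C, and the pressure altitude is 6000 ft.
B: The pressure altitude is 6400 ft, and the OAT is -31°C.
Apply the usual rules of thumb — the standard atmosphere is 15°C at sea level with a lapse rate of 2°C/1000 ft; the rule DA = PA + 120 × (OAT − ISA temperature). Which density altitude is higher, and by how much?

B by 496 ft

A: ISA temp = 3°C, deviation -34°C, DA = 6000 + 120 × (-34) = 1920 ft.
B: ISA temp = 2.2°C, deviation -33.2°C, DA = 6400 + 120 × (-33.2) = 2416 ft.
B is higher by 2416 − 1920 = 496 ft.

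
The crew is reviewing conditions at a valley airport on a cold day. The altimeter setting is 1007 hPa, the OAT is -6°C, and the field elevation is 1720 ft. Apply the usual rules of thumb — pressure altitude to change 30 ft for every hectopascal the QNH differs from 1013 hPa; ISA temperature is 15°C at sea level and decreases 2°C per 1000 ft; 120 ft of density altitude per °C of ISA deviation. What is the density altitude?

-164 ft

Pressure altitude = 1720 + (1013 − 1007) × 30 = 1720 + (+180) = 1900 ft.
ISA temperature at 1900 ft = 15 − 2 × (1900/1000) = 11.2°C.
ISA deviation = -6 − 11.2 = -17.2°C.
Density altitude = 1900 + 120 × (-17.2) = -164 ft.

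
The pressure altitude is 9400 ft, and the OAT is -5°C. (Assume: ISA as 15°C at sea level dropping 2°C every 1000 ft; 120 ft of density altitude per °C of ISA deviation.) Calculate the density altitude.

9256 ft

ISA temperature at 9400 ft = 15 − 2 × (9400/1000) = -3.8°C.
ISA deviation = -5 − (-3.8) = -1.2°C.
Density altitude = 9400 + 120 × (-1.2) = 9400 + (-144) = 9256 ft.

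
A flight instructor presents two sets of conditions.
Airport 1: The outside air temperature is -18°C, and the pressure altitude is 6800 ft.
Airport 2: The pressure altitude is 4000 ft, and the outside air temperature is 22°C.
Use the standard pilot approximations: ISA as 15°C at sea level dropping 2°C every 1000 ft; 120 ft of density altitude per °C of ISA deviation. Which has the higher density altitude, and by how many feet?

Airport 2 by 1328 ft

Airport 1: ISA temp = 1.4°C, deviation -19.4°C, DA = 6800 + 120 × (-19.4) = 4472 ft.
Airport 2: ISA temp = 7°C, deviation +15°C, DA = 4000 + 120 × 15 = 5800 ft.
Airport 2 is higher by 5800 − 4472 = 1328 ft.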